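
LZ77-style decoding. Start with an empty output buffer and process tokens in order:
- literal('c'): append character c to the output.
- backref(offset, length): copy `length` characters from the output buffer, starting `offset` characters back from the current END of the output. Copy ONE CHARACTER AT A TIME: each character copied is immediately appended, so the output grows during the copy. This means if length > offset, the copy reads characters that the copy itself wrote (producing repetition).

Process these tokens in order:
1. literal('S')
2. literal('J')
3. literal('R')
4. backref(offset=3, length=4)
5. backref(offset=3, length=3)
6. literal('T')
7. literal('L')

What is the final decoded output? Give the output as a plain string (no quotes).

Token 1: literal('S'). Output: "S"
Token 2: literal('J'). Output: "SJ"
Token 3: literal('R'). Output: "SJR"
Token 4: backref(off=3, len=4) (overlapping!). Copied 'SJRS' from pos 0. Output: "SJRSJRS"
Token 5: backref(off=3, len=3). Copied 'JRS' from pos 4. Output: "SJRSJRSJRS"
Token 6: literal('T'). Output: "SJRSJRSJRST"
Token 7: literal('L'). Output: "SJRSJRSJRSTL"

Answer: SJRSJRSJRSTL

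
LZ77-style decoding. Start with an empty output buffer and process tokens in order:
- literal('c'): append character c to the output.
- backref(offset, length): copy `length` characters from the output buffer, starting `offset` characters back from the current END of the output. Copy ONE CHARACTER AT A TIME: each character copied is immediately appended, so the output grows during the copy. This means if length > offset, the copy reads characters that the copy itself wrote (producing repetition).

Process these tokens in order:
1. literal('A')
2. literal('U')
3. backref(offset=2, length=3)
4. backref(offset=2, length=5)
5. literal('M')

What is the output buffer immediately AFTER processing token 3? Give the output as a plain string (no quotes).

Answer: AUAUA

Derivation:
Token 1: literal('A'). Output: "A"
Token 2: literal('U'). Output: "AU"
Token 3: backref(off=2, len=3) (overlapping!). Copied 'AUA' from pos 0. Output: "AUAUA"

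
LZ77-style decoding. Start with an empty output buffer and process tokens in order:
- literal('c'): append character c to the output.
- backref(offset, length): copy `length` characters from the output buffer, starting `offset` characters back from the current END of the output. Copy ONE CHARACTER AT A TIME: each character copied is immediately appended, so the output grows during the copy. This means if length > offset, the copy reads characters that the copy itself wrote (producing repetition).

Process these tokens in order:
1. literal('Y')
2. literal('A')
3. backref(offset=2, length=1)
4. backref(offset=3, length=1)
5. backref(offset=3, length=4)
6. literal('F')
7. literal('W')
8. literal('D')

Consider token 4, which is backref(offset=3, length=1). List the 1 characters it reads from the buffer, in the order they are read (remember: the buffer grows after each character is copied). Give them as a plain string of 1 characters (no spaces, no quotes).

Token 1: literal('Y'). Output: "Y"
Token 2: literal('A'). Output: "YA"
Token 3: backref(off=2, len=1). Copied 'Y' from pos 0. Output: "YAY"
Token 4: backref(off=3, len=1). Buffer before: "YAY" (len 3)
  byte 1: read out[0]='Y', append. Buffer now: "YAYY"

Answer: Y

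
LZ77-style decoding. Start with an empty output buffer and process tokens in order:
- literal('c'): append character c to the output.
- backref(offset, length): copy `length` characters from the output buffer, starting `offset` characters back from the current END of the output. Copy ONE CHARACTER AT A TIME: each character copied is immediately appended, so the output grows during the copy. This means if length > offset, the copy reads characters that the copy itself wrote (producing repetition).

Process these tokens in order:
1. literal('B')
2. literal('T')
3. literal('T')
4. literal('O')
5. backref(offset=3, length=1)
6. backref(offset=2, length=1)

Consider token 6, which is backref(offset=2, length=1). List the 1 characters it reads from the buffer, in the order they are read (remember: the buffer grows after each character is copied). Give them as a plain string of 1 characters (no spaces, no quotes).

Token 1: literal('B'). Output: "B"
Token 2: literal('T'). Output: "BT"
Token 3: literal('T'). Output: "BTT"
Token 4: literal('O'). Output: "BTTO"
Token 5: backref(off=3, len=1). Copied 'T' from pos 1. Output: "BTTOT"
Token 6: backref(off=2, len=1). Buffer before: "BTTOT" (len 5)
  byte 1: read out[3]='O', append. Buffer now: "BTTOTO"

Answer: O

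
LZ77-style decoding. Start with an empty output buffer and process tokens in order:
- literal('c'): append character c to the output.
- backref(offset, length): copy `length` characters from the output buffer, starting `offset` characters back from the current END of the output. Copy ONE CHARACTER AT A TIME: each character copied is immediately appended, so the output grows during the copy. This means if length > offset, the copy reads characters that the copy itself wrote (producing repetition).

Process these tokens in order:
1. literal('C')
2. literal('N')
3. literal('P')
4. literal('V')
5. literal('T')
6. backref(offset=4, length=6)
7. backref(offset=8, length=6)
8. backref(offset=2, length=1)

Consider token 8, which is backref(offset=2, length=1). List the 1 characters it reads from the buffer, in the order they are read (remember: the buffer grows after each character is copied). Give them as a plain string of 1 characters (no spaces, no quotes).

Token 1: literal('C'). Output: "C"
Token 2: literal('N'). Output: "CN"
Token 3: literal('P'). Output: "CNP"
Token 4: literal('V'). Output: "CNPV"
Token 5: literal('T'). Output: "CNPVT"
Token 6: backref(off=4, len=6) (overlapping!). Copied 'NPVTNP' from pos 1. Output: "CNPVTNPVTNP"
Token 7: backref(off=8, len=6). Copied 'VTNPVT' from pos 3. Output: "CNPVTNPVTNPVTNPVT"
Token 8: backref(off=2, len=1). Buffer before: "CNPVTNPVTNPVTNPVT" (len 17)
  byte 1: read out[15]='V', append. Buffer now: "CNPVTNPVTNPVTNPVTV"

Answer: V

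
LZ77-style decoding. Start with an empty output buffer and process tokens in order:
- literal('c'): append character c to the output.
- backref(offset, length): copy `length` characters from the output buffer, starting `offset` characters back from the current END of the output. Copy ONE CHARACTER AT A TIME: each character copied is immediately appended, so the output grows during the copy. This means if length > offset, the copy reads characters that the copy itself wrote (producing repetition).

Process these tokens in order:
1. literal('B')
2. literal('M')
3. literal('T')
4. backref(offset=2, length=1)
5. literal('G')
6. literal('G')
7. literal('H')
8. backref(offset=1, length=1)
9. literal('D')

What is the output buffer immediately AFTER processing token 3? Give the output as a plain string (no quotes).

Answer: BMT

Derivation:
Token 1: literal('B'). Output: "B"
Token 2: literal('M'). Output: "BM"
Token 3: literal('T'). Output: "BMT"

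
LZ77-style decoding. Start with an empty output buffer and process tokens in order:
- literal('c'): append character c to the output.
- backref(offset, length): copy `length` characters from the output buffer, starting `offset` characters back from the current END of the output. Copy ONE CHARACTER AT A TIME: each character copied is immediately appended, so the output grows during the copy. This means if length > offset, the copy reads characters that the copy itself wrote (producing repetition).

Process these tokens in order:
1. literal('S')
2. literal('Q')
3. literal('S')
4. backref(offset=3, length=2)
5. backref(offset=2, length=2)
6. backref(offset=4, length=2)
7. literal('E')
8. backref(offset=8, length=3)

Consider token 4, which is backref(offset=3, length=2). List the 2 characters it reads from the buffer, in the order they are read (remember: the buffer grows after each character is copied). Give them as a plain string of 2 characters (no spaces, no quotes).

Token 1: literal('S'). Output: "S"
Token 2: literal('Q'). Output: "SQ"
Token 3: literal('S'). Output: "SQS"
Token 4: backref(off=3, len=2). Buffer before: "SQS" (len 3)
  byte 1: read out[0]='S', append. Buffer now: "SQSS"
  byte 2: read out[1]='Q', append. Buffer now: "SQSSQ"

Answer: SQ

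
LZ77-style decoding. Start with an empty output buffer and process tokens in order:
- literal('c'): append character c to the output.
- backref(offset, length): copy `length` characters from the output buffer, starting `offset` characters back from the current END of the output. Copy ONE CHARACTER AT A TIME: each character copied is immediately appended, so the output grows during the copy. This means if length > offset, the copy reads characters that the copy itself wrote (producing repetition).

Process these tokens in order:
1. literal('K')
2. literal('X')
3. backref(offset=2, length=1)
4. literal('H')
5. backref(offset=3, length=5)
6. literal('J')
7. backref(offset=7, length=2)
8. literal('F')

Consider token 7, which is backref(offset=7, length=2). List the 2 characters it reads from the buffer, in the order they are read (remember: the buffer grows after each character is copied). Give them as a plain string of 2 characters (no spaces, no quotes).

Token 1: literal('K'). Output: "K"
Token 2: literal('X'). Output: "KX"
Token 3: backref(off=2, len=1). Copied 'K' from pos 0. Output: "KXK"
Token 4: literal('H'). Output: "KXKH"
Token 5: backref(off=3, len=5) (overlapping!). Copied 'XKHXK' from pos 1. Output: "KXKHXKHXK"
Token 6: literal('J'). Output: "KXKHXKHXKJ"
Token 7: backref(off=7, len=2). Buffer before: "KXKHXKHXKJ" (len 10)
  byte 1: read out[3]='H', append. Buffer now: "KXKHXKHXKJH"
  byte 2: read out[4]='X', append. Buffer now: "KXKHXKHXKJHX"

Answer: HX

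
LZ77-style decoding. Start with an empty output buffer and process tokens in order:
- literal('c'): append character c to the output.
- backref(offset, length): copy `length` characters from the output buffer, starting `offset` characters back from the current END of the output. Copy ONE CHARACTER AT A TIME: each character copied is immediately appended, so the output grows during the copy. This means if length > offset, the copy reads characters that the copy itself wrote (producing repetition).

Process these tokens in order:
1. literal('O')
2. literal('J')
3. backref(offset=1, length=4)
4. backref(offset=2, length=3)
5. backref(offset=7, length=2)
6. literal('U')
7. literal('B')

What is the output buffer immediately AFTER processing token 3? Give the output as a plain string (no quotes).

Token 1: literal('O'). Output: "O"
Token 2: literal('J'). Output: "OJ"
Token 3: backref(off=1, len=4) (overlapping!). Copied 'JJJJ' from pos 1. Output: "OJJJJJ"

Answer: OJJJJJ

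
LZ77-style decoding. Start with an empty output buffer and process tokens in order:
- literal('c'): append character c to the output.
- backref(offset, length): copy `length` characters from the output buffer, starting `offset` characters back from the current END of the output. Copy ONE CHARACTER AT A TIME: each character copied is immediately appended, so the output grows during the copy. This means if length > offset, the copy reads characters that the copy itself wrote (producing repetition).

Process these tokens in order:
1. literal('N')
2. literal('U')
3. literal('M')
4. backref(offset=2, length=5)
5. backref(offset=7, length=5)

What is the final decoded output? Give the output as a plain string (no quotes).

Token 1: literal('N'). Output: "N"
Token 2: literal('U'). Output: "NU"
Token 3: literal('M'). Output: "NUM"
Token 4: backref(off=2, len=5) (overlapping!). Copied 'UMUMU' from pos 1. Output: "NUMUMUMU"
Token 5: backref(off=7, len=5). Copied 'UMUMU' from pos 1. Output: "NUMUMUMUUMUMU"

Answer: NUMUMUMUUMUMU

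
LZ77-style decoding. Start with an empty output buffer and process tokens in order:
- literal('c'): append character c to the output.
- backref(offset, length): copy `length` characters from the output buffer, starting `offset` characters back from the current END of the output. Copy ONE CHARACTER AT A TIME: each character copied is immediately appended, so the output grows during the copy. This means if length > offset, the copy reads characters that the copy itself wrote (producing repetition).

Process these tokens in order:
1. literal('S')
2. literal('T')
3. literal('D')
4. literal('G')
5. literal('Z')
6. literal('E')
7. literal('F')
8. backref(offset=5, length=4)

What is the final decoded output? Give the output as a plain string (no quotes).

Answer: STDGZEFDGZE

Derivation:
Token 1: literal('S'). Output: "S"
Token 2: literal('T'). Output: "ST"
Token 3: literal('D'). Output: "STD"
Token 4: literal('G'). Output: "STDG"
Token 5: literal('Z'). Output: "STDGZ"
Token 6: literal('E'). Output: "STDGZE"
Token 7: literal('F'). Output: "STDGZEF"
Token 8: backref(off=5, len=4). Copied 'DGZE' from pos 2. Output: "STDGZEFDGZE"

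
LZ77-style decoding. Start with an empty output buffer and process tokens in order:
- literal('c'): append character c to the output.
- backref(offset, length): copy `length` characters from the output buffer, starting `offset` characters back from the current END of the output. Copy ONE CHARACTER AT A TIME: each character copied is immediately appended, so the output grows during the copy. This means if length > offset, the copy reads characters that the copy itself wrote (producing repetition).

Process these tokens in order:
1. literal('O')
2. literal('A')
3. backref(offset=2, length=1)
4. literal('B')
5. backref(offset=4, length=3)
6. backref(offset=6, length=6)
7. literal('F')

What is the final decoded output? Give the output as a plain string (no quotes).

Token 1: literal('O'). Output: "O"
Token 2: literal('A'). Output: "OA"
Token 3: backref(off=2, len=1). Copied 'O' from pos 0. Output: "OAO"
Token 4: literal('B'). Output: "OAOB"
Token 5: backref(off=4, len=3). Copied 'OAO' from pos 0. Output: "OAOBOAO"
Token 6: backref(off=6, len=6). Copied 'AOBOAO' from pos 1. Output: "OAOBOAOAOBOAO"
Token 7: literal('F'). Output: "OAOBOAOAOBOAOF"

Answer: OAOBOAOAOBOAOF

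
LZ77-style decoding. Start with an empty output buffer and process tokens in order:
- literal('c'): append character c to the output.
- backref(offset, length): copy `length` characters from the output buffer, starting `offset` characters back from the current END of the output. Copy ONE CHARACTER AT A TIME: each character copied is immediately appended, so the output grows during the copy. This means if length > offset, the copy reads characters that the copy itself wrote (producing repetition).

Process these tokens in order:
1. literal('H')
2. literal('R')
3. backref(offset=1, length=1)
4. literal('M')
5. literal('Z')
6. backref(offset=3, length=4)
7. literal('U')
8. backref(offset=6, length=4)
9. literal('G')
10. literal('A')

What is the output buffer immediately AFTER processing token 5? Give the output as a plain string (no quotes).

Token 1: literal('H'). Output: "H"
Token 2: literal('R'). Output: "HR"
Token 3: backref(off=1, len=1). Copied 'R' from pos 1. Output: "HRR"
Token 4: literal('M'). Output: "HRRM"
Token 5: literal('Z'). Output: "HRRMZ"

Answer: HRRMZ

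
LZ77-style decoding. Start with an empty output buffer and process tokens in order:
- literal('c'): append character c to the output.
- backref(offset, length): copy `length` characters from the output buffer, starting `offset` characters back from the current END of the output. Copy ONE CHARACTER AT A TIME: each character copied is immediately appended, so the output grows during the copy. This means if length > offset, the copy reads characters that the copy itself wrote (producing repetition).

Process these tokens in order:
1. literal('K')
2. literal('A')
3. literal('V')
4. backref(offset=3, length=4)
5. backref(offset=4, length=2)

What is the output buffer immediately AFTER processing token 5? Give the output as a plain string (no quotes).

Answer: KAVKAVKKA

Derivation:
Token 1: literal('K'). Output: "K"
Token 2: literal('A'). Output: "KA"
Token 3: literal('V'). Output: "KAV"
Token 4: backref(off=3, len=4) (overlapping!). Copied 'KAVK' from pos 0. Output: "KAVKAVK"
Token 5: backref(off=4, len=2). Copied 'KA' from pos 3. Output: "KAVKAVKKA"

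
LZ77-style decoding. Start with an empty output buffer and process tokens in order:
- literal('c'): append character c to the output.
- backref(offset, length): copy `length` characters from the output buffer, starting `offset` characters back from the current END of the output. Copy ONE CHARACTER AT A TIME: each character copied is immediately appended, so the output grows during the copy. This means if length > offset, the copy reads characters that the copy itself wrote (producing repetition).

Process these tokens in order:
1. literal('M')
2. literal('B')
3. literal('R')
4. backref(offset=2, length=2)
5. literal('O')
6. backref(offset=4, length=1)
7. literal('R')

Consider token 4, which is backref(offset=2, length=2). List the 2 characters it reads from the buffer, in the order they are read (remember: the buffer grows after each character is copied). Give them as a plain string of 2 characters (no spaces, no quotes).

Answer: BR

Derivation:
Token 1: literal('M'). Output: "M"
Token 2: literal('B'). Output: "MB"
Token 3: literal('R'). Output: "MBR"
Token 4: backref(off=2, len=2). Buffer before: "MBR" (len 3)
  byte 1: read out[1]='B', append. Buffer now: "MBRB"
  byte 2: read out[2]='R', append. Buffer now: "MBRBR"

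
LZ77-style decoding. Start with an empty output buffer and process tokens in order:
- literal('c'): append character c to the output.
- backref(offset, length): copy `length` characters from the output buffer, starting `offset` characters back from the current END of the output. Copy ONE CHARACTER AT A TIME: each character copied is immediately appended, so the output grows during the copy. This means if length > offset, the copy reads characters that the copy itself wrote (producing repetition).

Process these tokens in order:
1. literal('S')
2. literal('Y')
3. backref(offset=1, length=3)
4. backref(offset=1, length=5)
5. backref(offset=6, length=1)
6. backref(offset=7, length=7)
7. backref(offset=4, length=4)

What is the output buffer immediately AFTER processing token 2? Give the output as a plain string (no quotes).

Answer: SY

Derivation:
Token 1: literal('S'). Output: "S"
Token 2: literal('Y'). Output: "SY"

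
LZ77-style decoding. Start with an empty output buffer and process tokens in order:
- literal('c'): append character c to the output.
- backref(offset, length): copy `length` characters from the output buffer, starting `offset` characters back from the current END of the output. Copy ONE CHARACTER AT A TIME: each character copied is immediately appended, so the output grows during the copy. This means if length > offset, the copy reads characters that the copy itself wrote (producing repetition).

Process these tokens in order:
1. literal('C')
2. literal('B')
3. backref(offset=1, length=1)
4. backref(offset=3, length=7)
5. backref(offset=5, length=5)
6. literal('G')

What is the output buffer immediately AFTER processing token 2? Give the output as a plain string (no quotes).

Token 1: literal('C'). Output: "C"
Token 2: literal('B'). Output: "CB"

Answer: CB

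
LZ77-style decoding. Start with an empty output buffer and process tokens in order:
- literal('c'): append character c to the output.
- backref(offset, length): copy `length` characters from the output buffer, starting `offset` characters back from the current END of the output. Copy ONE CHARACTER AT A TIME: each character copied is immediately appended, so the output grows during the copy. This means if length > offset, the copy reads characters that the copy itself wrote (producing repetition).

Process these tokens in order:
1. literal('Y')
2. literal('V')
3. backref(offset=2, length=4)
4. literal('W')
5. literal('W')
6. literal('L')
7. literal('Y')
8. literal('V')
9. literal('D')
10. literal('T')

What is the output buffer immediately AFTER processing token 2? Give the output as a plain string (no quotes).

Token 1: literal('Y'). Output: "Y"
Token 2: literal('V'). Output: "YV"

Answer: YV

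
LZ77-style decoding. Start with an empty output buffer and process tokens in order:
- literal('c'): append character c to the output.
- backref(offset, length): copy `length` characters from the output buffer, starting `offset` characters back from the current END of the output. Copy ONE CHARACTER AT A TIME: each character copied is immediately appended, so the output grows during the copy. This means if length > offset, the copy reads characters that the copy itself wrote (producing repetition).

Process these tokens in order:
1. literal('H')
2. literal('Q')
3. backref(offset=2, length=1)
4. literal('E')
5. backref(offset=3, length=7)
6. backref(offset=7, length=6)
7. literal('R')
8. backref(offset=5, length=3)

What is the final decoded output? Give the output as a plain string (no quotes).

Token 1: literal('H'). Output: "H"
Token 2: literal('Q'). Output: "HQ"
Token 3: backref(off=2, len=1). Copied 'H' from pos 0. Output: "HQH"
Token 4: literal('E'). Output: "HQHE"
Token 5: backref(off=3, len=7) (overlapping!). Copied 'QHEQHEQ' from pos 1. Output: "HQHEQHEQHEQ"
Token 6: backref(off=7, len=6). Copied 'QHEQHE' from pos 4. Output: "HQHEQHEQHEQQHEQHE"
Token 7: literal('R'). Output: "HQHEQHEQHEQQHEQHER"
Token 8: backref(off=5, len=3). Copied 'EQH' from pos 13. Output: "HQHEQHEQHEQQHEQHEREQH"

Answer: HQHEQHEQHEQQHEQHEREQH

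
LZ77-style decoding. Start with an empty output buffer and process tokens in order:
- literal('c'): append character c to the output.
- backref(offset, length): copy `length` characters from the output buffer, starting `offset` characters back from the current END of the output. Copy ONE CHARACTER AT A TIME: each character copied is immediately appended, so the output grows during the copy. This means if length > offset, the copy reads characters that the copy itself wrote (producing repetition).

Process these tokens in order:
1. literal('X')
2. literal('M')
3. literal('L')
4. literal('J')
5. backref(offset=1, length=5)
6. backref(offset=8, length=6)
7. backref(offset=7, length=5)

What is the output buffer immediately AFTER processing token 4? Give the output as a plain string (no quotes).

Token 1: literal('X'). Output: "X"
Token 2: literal('M'). Output: "XM"
Token 3: literal('L'). Output: "XML"
Token 4: literal('J'). Output: "XMLJ"

Answer: XMLJ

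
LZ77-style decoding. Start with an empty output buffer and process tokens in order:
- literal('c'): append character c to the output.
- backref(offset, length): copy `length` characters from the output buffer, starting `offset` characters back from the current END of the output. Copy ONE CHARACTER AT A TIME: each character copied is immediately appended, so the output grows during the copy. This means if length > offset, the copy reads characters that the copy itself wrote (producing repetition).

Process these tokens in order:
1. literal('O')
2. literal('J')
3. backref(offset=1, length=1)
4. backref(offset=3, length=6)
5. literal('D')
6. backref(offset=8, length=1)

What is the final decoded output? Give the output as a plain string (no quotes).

Token 1: literal('O'). Output: "O"
Token 2: literal('J'). Output: "OJ"
Token 3: backref(off=1, len=1). Copied 'J' from pos 1. Output: "OJJ"
Token 4: backref(off=3, len=6) (overlapping!). Copied 'OJJOJJ' from pos 0. Output: "OJJOJJOJJ"
Token 5: literal('D'). Output: "OJJOJJOJJD"
Token 6: backref(off=8, len=1). Copied 'J' from pos 2. Output: "OJJOJJOJJDJ"

Answer: OJJOJJOJJDJ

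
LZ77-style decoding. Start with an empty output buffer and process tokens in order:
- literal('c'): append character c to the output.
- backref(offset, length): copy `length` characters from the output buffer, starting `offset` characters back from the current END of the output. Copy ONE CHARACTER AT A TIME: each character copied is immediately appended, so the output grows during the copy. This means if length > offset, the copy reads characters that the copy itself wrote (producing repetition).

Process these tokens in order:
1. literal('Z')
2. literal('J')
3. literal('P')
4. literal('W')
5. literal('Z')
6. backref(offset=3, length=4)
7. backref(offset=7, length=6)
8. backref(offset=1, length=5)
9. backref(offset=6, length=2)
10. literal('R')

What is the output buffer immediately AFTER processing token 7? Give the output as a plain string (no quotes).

Token 1: literal('Z'). Output: "Z"
Token 2: literal('J'). Output: "ZJ"
Token 3: literal('P'). Output: "ZJP"
Token 4: literal('W'). Output: "ZJPW"
Token 5: literal('Z'). Output: "ZJPWZ"
Token 6: backref(off=3, len=4) (overlapping!). Copied 'PWZP' from pos 2. Output: "ZJPWZPWZP"
Token 7: backref(off=7, len=6). Copied 'PWZPWZ' from pos 2. Output: "ZJPWZPWZPPWZPWZ"

Answer: ZJPWZPWZPPWZPWZ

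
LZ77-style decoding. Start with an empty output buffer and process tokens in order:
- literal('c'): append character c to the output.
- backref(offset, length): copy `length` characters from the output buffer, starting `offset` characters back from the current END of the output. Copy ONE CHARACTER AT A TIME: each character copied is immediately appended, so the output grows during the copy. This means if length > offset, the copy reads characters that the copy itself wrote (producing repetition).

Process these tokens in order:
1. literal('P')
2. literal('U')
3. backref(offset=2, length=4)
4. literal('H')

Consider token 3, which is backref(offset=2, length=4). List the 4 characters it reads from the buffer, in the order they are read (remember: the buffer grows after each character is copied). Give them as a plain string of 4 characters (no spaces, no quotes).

Token 1: literal('P'). Output: "P"
Token 2: literal('U'). Output: "PU"
Token 3: backref(off=2, len=4). Buffer before: "PU" (len 2)
  byte 1: read out[0]='P', append. Buffer now: "PUP"
  byte 2: read out[1]='U', append. Buffer now: "PUPU"
  byte 3: read out[2]='P', append. Buffer now: "PUPUP"
  byte 4: read out[3]='U', append. Buffer now: "PUPUPU"

Answer: PUPU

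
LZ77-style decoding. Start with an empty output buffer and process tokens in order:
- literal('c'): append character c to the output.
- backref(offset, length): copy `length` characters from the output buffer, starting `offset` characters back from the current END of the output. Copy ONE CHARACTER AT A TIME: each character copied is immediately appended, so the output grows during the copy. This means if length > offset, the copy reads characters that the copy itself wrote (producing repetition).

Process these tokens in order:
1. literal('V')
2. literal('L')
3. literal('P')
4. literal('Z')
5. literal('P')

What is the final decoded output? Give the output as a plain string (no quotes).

Token 1: literal('V'). Output: "V"
Token 2: literal('L'). Output: "VL"
Token 3: literal('P'). Output: "VLP"
Token 4: literal('Z'). Output: "VLPZ"
Token 5: literal('P'). Output: "VLPZP"

Answer: VLPZP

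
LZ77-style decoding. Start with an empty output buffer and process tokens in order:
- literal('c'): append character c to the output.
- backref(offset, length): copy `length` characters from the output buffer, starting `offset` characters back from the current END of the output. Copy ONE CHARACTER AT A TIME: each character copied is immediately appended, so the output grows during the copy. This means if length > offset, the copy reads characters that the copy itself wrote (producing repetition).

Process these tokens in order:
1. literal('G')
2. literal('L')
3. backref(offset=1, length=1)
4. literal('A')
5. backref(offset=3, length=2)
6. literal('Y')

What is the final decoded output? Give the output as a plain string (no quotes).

Answer: GLLALLY

Derivation:
Token 1: literal('G'). Output: "G"
Token 2: literal('L'). Output: "GL"
Token 3: backref(off=1, len=1). Copied 'L' from pos 1. Output: "GLL"
Token 4: literal('A'). Output: "GLLA"
Token 5: backref(off=3, len=2). Copied 'LL' from pos 1. Output: "GLLALL"
Token 6: literal('Y'). Output: "GLLALLY"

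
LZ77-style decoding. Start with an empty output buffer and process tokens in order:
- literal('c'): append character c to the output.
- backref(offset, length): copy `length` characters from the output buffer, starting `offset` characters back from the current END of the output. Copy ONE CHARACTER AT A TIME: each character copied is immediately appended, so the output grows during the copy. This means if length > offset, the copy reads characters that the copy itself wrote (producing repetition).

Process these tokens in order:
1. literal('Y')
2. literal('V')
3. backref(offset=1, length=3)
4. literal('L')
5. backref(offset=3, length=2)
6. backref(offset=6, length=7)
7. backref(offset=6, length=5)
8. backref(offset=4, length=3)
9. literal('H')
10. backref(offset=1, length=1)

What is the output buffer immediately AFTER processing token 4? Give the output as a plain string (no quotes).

Token 1: literal('Y'). Output: "Y"
Token 2: literal('V'). Output: "YV"
Token 3: backref(off=1, len=3) (overlapping!). Copied 'VVV' from pos 1. Output: "YVVVV"
Token 4: literal('L'). Output: "YVVVVL"

Answer: YVVVVL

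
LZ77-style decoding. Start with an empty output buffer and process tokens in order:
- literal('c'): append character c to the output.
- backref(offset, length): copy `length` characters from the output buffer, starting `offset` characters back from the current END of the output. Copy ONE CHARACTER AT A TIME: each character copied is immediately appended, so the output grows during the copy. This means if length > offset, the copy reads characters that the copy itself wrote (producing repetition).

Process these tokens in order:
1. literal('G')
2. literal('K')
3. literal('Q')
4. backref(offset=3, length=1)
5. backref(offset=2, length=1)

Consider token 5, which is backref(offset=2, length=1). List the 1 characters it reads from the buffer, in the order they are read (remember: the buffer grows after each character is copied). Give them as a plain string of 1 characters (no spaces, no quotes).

Token 1: literal('G'). Output: "G"
Token 2: literal('K'). Output: "GK"
Token 3: literal('Q'). Output: "GKQ"
Token 4: backref(off=3, len=1). Copied 'G' from pos 0. Output: "GKQG"
Token 5: backref(off=2, len=1). Buffer before: "GKQG" (len 4)
  byte 1: read out[2]='Q', append. Buffer now: "GKQGQ"

Answer: Q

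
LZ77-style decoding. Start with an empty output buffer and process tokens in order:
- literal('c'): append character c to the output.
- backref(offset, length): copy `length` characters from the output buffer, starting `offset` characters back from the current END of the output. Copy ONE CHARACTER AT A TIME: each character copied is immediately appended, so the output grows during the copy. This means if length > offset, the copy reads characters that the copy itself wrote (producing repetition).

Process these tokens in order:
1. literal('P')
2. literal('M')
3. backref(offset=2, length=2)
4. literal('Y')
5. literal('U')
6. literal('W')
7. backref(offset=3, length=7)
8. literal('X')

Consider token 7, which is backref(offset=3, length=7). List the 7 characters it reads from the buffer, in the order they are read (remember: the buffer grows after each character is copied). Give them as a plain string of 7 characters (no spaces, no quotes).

Answer: YUWYUWY

Derivation:
Token 1: literal('P'). Output: "P"
Token 2: literal('M'). Output: "PM"
Token 3: backref(off=2, len=2). Copied 'PM' from pos 0. Output: "PMPM"
Token 4: literal('Y'). Output: "PMPMY"
Token 5: literal('U'). Output: "PMPMYU"
Token 6: literal('W'). Output: "PMPMYUW"
Token 7: backref(off=3, len=7). Buffer before: "PMPMYUW" (len 7)
  byte 1: read out[4]='Y', append. Buffer now: "PMPMYUWY"
  byte 2: read out[5]='U', append. Buffer now: "PMPMYUWYU"
  byte 3: read out[6]='W', append. Buffer now: "PMPMYUWYUW"
  byte 4: read out[7]='Y', append. Buffer now: "PMPMYUWYUWY"
  byte 5: read out[8]='U', append. Buffer now: "PMPMYUWYUWYU"
  byte 6: read out[9]='W', append. Buffer now: "PMPMYUWYUWYUW"
  byte 7: read out[10]='Y', append. Buffer now: "PMPMYUWYUWYUWY"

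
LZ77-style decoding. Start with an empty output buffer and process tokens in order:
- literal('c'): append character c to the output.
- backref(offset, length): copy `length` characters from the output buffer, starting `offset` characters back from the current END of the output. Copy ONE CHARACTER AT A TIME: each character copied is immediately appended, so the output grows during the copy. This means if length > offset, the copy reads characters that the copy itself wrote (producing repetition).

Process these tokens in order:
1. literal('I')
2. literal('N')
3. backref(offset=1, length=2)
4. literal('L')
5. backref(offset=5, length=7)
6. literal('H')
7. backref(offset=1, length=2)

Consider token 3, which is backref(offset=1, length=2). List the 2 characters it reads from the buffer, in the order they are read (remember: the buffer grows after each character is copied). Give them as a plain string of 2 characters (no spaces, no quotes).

Token 1: literal('I'). Output: "I"
Token 2: literal('N'). Output: "IN"
Token 3: backref(off=1, len=2). Buffer before: "IN" (len 2)
  byte 1: read out[1]='N', append. Buffer now: "INN"
  byte 2: read out[2]='N', append. Buffer now: "INNN"

Answer: NN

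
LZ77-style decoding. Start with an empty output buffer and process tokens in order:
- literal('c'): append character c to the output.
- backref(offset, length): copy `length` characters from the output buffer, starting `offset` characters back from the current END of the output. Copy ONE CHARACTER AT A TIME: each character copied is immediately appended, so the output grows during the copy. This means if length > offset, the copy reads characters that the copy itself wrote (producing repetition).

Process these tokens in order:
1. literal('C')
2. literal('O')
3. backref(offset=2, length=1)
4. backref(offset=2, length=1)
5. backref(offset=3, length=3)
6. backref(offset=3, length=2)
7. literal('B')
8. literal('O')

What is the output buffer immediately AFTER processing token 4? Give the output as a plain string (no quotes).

Answer: COCO

Derivation:
Token 1: literal('C'). Output: "C"
Token 2: literal('O'). Output: "CO"
Token 3: backref(off=2, len=1). Copied 'C' from pos 0. Output: "COC"
Token 4: backref(off=2, len=1). Copied 'O' from pos 1. Output: "COCO"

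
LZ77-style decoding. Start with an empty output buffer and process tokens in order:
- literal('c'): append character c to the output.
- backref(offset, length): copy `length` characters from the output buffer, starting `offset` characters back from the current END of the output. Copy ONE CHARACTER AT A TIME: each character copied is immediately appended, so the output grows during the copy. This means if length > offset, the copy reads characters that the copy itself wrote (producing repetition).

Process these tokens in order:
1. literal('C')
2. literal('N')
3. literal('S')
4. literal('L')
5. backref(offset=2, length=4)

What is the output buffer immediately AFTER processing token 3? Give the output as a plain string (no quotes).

Token 1: literal('C'). Output: "C"
Token 2: literal('N'). Output: "CN"
Token 3: literal('S'). Output: "CNS"

Answer: CNS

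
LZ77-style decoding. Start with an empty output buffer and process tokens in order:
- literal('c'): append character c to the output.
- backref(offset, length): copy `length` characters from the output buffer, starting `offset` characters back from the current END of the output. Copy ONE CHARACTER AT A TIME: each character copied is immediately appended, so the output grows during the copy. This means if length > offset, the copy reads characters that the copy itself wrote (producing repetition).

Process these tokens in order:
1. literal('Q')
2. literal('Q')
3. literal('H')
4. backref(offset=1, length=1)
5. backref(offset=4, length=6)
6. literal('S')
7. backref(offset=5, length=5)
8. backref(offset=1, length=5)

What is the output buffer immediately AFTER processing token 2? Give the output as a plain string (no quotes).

Token 1: literal('Q'). Output: "Q"
Token 2: literal('Q'). Output: "QQ"

Answer: QQ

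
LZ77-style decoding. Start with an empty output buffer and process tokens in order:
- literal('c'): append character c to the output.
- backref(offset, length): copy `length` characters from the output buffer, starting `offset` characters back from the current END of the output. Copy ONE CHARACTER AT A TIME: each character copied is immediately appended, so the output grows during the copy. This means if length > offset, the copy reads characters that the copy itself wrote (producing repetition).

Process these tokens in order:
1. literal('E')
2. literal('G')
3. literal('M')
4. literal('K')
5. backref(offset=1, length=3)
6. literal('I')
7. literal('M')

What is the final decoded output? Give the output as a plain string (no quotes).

Answer: EGMKKKKIM

Derivation:
Token 1: literal('E'). Output: "E"
Token 2: literal('G'). Output: "EG"
Token 3: literal('M'). Output: "EGM"
Token 4: literal('K'). Output: "EGMK"
Token 5: backref(off=1, len=3) (overlapping!). Copied 'KKK' from pos 3. Output: "EGMKKKK"
Token 6: literal('I'). Output: "EGMKKKKI"
Token 7: literal('M'). Output: "EGMKKKKIM"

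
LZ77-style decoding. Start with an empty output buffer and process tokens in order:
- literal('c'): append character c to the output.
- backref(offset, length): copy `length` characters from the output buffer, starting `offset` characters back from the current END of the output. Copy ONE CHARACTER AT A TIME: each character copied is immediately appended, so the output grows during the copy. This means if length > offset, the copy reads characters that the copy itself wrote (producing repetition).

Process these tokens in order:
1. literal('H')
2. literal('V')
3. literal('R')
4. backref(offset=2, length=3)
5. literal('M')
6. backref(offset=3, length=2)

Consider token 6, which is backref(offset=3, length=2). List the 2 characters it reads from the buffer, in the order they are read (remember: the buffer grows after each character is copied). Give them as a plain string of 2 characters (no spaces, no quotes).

Token 1: literal('H'). Output: "H"
Token 2: literal('V'). Output: "HV"
Token 3: literal('R'). Output: "HVR"
Token 4: backref(off=2, len=3) (overlapping!). Copied 'VRV' from pos 1. Output: "HVRVRV"
Token 5: literal('M'). Output: "HVRVRVM"
Token 6: backref(off=3, len=2). Buffer before: "HVRVRVM" (len 7)
  byte 1: read out[4]='R', append. Buffer now: "HVRVRVMR"
  byte 2: read out[5]='V', append. Buffer now: "HVRVRVMRV"

Answer: RV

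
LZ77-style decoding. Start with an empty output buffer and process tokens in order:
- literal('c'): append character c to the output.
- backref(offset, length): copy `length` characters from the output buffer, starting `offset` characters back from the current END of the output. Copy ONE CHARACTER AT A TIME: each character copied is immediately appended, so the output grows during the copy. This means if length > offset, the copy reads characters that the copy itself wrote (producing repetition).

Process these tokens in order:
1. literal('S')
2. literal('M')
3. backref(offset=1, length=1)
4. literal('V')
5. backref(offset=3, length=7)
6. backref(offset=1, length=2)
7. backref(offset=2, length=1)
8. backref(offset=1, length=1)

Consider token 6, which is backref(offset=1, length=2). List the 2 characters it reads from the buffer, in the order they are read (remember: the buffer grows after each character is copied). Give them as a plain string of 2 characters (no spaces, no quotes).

Answer: MM

Derivation:
Token 1: literal('S'). Output: "S"
Token 2: literal('M'). Output: "SM"
Token 3: backref(off=1, len=1). Copied 'M' from pos 1. Output: "SMM"
Token 4: literal('V'). Output: "SMMV"
Token 5: backref(off=3, len=7) (overlapping!). Copied 'MMVMMVM' from pos 1. Output: "SMMVMMVMMVM"
Token 6: backref(off=1, len=2). Buffer before: "SMMVMMVMMVM" (len 11)
  byte 1: read out[10]='M', append. Buffer now: "SMMVMMVMMVMM"
  byte 2: read out[11]='M', append. Buffer now: "SMMVMMVMMVMMM"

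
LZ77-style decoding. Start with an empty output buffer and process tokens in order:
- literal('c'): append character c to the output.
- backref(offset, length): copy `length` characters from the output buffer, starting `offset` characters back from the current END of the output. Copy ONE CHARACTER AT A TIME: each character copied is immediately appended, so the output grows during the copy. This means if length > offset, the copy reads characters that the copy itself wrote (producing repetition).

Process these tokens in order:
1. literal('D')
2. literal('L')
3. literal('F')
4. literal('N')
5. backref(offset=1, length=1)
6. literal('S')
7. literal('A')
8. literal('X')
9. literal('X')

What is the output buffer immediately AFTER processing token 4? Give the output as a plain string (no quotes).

Answer: DLFN

Derivation:
Token 1: literal('D'). Output: "D"
Token 2: literal('L'). Output: "DL"
Token 3: literal('F'). Output: "DLF"
Token 4: literal('N'). Output: "DLFN"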